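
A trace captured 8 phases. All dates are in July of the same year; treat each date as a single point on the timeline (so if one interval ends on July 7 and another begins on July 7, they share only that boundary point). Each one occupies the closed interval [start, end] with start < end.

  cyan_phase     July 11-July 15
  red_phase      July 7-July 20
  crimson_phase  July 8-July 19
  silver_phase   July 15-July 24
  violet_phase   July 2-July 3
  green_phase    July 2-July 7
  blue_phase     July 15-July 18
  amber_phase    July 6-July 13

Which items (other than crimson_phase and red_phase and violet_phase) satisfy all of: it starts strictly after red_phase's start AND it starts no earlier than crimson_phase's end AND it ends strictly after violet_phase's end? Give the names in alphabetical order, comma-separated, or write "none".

none

Conditions: its start is strictly after red_phase's start (X.start > July 7) AND its start is no earlier than crimson_phase's end (X.start >= July 19) AND its end is strictly after violet_phase's end (X.end > July 3).
amber_phase: start July 6 > July 7? ✗; start July 6 >= July 19? ✗; end July 13 > July 3? ✓ → no.
blue_phase: start July 15 > July 7? ✓; start July 15 >= July 19? ✗; end July 18 > July 3? ✓ → no.
cyan_phase: start July 11 > July 7? ✓; start July 11 >= July 19? ✗; end July 15 > July 3? ✓ → no.
green_phase: start July 2 > July 7? ✗; start July 2 >= July 19? ✗; end July 7 > July 3? ✓ → no.
silver_phase: start July 15 > July 7? ✓; start July 15 >= July 19? ✗; end July 24 > July 3? ✓ → no.
Result: none.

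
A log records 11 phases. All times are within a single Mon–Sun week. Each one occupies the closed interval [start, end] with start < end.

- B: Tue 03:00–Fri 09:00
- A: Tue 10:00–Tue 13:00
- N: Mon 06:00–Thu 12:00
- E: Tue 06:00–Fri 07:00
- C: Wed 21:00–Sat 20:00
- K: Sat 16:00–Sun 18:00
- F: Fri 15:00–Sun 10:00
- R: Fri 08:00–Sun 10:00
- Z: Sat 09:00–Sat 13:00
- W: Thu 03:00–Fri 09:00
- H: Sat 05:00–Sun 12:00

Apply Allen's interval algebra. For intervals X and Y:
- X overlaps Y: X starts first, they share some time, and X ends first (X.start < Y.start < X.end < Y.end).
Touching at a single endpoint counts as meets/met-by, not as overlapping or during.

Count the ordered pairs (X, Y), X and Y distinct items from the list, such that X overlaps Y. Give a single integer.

Checking all 110 ordered pairs for relation 'overlaps'; matching pairs in alphabetical order:
(B, C): B overlaps C ✓
(B, R): B overlaps R ✓
(C, F): C overlaps F ✓
(C, H): C overlaps H ✓
(C, K): C overlaps K ✓
(C, R): C overlaps R ✓
(E, C): E overlaps C ✓
(E, W): E overlaps W ✓
(F, H): F overlaps H ✓
(F, K): F overlaps K ✓
(H, K): H overlaps K ✓
(N, B): N overlaps B ✓
(N, C): N overlaps C ✓
(N, E): N overlaps E ✓
(N, W): N overlaps W ✓
(R, H): R overlaps H ✓
(R, K): R overlaps K ✓
(W, R): W overlaps R ✓
Count: 18.

18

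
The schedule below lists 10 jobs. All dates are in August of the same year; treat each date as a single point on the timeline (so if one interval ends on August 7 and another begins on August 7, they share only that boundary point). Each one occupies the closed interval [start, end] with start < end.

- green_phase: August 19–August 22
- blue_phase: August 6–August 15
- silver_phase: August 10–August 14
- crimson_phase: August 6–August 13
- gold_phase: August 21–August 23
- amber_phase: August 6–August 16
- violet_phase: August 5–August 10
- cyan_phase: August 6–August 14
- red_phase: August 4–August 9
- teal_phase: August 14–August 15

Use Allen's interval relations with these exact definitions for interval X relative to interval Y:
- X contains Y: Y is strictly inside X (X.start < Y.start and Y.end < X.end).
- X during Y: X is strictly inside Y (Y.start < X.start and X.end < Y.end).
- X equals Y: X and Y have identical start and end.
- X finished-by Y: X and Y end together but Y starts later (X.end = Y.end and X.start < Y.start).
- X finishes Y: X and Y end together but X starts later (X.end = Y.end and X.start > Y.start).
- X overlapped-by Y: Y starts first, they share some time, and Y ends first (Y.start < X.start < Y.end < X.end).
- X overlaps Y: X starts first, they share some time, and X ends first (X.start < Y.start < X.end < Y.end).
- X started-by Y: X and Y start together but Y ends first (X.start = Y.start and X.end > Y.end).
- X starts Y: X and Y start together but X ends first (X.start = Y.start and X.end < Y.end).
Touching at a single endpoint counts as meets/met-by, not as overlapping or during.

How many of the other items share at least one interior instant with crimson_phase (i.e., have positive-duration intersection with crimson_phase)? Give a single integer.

6

Target crimson_phase = [August 6, August 13].
amber_phase [August 6, August 16] → started-by → counts.
blue_phase [August 6, August 15] → started-by → counts.
cyan_phase [August 6, August 14] → started-by → counts.
gold_phase [August 21, August 23] → after → no.
green_phase [August 19, August 22] → after → no.
red_phase [August 4, August 9] → overlaps → counts.
silver_phase [August 10, August 14] → overlapped-by → counts.
teal_phase [August 14, August 15] → after → no.
violet_phase [August 5, August 10] → overlaps → counts.
Total: 6.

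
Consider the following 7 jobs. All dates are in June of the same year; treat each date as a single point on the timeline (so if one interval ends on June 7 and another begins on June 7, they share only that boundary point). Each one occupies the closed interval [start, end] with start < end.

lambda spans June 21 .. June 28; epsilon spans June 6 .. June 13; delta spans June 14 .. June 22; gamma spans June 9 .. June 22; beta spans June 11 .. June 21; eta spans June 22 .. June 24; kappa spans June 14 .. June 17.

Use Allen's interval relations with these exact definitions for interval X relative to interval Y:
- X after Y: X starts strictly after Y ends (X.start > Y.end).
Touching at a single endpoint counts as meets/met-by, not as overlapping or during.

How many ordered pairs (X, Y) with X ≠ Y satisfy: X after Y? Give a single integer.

Checking all 42 ordered pairs for relation 'after'; matching pairs in alphabetical order:
(delta, epsilon): delta after epsilon ✓
(eta, beta): eta after beta ✓
(eta, epsilon): eta after epsilon ✓
(eta, kappa): eta after kappa ✓
(kappa, epsilon): kappa after epsilon ✓
(lambda, epsilon): lambda after epsilon ✓
(lambda, kappa): lambda after kappa ✓
Count: 7.

7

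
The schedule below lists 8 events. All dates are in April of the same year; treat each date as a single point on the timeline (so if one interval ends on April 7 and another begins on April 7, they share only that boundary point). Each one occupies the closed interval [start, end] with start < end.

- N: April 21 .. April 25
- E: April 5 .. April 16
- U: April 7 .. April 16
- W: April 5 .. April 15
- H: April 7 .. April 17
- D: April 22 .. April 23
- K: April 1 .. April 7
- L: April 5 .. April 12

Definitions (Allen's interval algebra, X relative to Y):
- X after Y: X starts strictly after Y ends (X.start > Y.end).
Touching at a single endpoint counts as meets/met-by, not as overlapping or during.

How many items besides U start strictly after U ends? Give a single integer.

Target U = [April 7, April 16].
D [April 22, April 23] → after → counts.
E [April 5, April 16] → finished-by → no.
H [April 7, April 17] → started-by → no.
K [April 1, April 7] → meets → no.
L [April 5, April 12] → overlaps → no.
N [April 21, April 25] → after → counts.
W [April 5, April 15] → overlaps → no.
Total: 2.

2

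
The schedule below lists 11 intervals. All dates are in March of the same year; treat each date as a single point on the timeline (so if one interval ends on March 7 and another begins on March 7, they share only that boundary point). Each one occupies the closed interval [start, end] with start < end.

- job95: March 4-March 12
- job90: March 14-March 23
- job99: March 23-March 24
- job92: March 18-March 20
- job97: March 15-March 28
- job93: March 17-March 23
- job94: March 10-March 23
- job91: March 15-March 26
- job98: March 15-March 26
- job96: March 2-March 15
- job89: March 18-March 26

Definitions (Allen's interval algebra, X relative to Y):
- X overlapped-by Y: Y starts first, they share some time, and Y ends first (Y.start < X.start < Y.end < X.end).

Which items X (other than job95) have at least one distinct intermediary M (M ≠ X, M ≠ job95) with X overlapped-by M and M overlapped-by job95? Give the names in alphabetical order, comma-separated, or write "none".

Target job95 = [March 4, March 12].
Intermediaries M with M overlapped-by job95: job94.
Via job94 — items with X overlapped-by job94: job89, job91, job97, job98.
Union: job89, job91, job97, job98.

job89, job91, job97, job98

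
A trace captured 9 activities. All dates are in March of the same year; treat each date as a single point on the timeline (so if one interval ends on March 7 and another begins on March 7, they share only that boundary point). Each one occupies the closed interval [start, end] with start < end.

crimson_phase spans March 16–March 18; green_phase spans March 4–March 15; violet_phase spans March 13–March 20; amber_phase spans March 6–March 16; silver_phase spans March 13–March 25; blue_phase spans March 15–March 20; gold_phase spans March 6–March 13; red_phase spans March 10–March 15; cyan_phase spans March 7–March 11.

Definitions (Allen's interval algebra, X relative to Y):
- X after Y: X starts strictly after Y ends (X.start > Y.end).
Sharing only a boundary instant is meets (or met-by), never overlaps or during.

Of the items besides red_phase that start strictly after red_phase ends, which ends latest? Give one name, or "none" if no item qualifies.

Target red_phase = [March 10, March 15].
amber_phase [March 6, March 16] → contains → excluded.
blue_phase [March 15, March 20] → met-by → excluded.
crimson_phase [March 16, March 18] → after → candidate.
cyan_phase [March 7, March 11] → overlaps → excluded.
gold_phase [March 6, March 13] → overlaps → excluded.
green_phase [March 4, March 15] → finished-by → excluded.
silver_phase [March 13, March 25] → overlapped-by → excluded.
violet_phase [March 13, March 20] → overlapped-by → excluded.
Among candidates, latest end is March 18 → crimson_phase.

crimson_phase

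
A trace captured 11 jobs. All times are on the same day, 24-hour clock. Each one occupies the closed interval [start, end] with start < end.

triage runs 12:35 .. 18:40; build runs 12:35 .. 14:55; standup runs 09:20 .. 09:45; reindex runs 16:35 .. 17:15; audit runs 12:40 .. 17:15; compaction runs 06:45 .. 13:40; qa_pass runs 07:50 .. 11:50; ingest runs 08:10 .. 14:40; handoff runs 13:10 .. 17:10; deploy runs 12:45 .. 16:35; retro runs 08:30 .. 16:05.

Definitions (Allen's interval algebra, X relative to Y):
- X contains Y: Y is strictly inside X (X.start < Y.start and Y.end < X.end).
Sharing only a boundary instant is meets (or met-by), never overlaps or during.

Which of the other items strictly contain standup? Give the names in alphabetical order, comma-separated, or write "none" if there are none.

compaction, ingest, qa_pass, retro

Target standup = [09:20, 09:45].
audit [12:40, 17:15] → after → no.
build [12:35, 14:55] → after → no.
compaction [06:45, 13:40] → contains → yes.
deploy [12:45, 16:35] → after → no.
handoff [13:10, 17:10] → after → no.
ingest [08:10, 14:40] → contains → yes.
qa_pass [07:50, 11:50] → contains → yes.
reindex [16:35, 17:15] → after → no.
retro [08:30, 16:05] → contains → yes.
triage [12:35, 18:40] → after → no.
Result: compaction, ingest, qa_pass, retro.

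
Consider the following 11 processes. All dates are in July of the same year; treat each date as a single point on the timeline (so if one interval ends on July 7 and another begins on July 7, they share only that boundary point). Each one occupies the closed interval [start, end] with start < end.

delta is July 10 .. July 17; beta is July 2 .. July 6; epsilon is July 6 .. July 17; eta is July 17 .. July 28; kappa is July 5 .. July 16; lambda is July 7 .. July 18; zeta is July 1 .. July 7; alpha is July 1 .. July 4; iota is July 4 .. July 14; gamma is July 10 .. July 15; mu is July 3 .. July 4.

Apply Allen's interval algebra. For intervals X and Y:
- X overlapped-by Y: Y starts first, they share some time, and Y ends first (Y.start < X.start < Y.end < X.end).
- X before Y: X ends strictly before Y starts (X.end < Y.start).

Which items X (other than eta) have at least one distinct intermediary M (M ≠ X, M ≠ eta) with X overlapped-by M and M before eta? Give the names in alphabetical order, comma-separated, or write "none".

Target eta = [July 17, July 28].
Intermediaries M with M before eta: alpha, beta, gamma, iota, kappa, mu, zeta.
Via alpha — items with X overlapped-by alpha: beta.
Via beta — items with X overlapped-by beta: iota, kappa.
Via gamma — items with X overlapped-by gamma: none.
Via iota — items with X overlapped-by iota: delta, epsilon, gamma, kappa, lambda.
Via kappa — items with X overlapped-by kappa: delta, epsilon, lambda.
Via mu — items with X overlapped-by mu: none.
Via zeta — items with X overlapped-by zeta: epsilon, iota, kappa.
Union: beta, delta, epsilon, gamma, iota, kappa, lambda.

beta, delta, epsilon, gamma, iota, kappa, lambda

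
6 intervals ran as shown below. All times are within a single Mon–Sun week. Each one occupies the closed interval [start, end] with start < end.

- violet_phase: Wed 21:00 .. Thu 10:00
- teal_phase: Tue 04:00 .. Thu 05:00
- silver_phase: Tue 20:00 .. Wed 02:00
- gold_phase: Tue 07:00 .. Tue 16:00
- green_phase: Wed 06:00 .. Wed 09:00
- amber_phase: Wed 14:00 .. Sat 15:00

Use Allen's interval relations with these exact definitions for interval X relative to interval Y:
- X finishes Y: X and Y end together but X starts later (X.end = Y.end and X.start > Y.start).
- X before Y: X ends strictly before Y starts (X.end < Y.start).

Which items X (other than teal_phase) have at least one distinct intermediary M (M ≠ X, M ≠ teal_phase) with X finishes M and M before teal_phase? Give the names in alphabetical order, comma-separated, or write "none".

Target teal_phase = [Tue 04:00, Thu 05:00].
Intermediaries M with M before teal_phase: none.
Union: none.

none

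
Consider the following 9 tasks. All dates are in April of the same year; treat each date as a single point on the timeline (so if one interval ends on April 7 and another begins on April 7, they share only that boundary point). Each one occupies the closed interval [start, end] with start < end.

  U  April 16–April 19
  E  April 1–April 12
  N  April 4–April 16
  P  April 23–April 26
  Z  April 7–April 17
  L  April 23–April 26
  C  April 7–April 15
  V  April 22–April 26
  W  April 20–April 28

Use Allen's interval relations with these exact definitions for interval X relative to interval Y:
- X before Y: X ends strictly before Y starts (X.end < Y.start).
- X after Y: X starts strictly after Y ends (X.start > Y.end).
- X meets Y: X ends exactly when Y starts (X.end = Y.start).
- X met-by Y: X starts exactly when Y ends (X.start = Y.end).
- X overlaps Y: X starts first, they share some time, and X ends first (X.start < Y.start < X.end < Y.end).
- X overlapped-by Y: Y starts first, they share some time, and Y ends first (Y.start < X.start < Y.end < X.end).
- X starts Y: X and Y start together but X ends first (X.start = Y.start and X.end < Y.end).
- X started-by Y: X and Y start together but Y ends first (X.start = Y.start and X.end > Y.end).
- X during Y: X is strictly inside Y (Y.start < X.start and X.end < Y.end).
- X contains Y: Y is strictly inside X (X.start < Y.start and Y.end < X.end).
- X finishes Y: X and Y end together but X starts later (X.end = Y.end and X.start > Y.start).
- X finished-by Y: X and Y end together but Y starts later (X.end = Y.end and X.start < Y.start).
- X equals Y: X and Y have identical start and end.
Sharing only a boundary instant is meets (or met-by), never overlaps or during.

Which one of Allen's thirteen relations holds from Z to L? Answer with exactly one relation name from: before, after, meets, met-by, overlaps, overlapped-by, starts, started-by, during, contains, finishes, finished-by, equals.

Z = [April 7, April 17]; L = [April 23, April 26].
Compare endpoints: Z.start < L.start, Z.start < L.end, Z.end < L.start, Z.end < L.end.
That pattern is 'before'.

before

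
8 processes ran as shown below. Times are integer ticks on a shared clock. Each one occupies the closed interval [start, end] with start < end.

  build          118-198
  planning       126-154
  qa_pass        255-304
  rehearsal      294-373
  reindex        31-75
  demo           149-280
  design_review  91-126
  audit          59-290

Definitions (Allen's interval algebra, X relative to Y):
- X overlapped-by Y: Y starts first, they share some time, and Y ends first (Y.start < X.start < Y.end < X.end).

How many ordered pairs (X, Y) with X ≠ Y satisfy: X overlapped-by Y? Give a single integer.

7

Checking all 56 ordered pairs for relation 'overlapped-by'; matching pairs in alphabetical order:
(audit, reindex): audit overlapped-by reindex ✓
(build, design_review): build overlapped-by design_review ✓
(demo, build): demo overlapped-by build ✓
(demo, planning): demo overlapped-by planning ✓
(qa_pass, audit): qa_pass overlapped-by audit ✓
(qa_pass, demo): qa_pass overlapped-by demo ✓
(rehearsal, qa_pass): rehearsal overlapped-by qa_pass ✓
Count: 7.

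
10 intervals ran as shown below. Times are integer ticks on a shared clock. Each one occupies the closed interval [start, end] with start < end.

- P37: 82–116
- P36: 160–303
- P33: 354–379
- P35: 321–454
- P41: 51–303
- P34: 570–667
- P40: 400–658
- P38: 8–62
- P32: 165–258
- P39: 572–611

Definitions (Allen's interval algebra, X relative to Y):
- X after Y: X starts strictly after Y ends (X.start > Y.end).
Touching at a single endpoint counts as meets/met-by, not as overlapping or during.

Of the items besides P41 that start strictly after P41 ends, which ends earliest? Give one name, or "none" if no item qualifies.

P33

Target P41 = [51, 303].
P32 [165, 258] → during → excluded.
P33 [354, 379] → after → candidate.
P34 [570, 667] → after → candidate.
P35 [321, 454] → after → candidate.
P36 [160, 303] → finishes → excluded.
P37 [82, 116] → during → excluded.
P38 [8, 62] → overlaps → excluded.
P39 [572, 611] → after → candidate.
P40 [400, 658] → after → candidate.
Among candidates, earliest end is 379 → P33.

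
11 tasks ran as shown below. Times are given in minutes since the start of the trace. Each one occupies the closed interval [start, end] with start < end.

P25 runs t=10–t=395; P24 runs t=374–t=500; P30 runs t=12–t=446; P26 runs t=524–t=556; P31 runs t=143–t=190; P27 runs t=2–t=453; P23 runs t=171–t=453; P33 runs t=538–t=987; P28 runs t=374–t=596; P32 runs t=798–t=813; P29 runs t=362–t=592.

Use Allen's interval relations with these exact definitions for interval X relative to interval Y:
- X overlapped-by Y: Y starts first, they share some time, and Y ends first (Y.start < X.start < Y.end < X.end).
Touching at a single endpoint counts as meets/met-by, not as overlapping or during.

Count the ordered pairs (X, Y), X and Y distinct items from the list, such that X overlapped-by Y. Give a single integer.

20

Checking all 110 ordered pairs for relation 'overlapped-by'; matching pairs in alphabetical order:
(P23, P25): P23 overlapped-by P25 ✓
(P23, P30): P23 overlapped-by P30 ✓
(P23, P31): P23 overlapped-by P31 ✓
(P24, P23): P24 overlapped-by P23 ✓
(P24, P25): P24 overlapped-by P25 ✓
(P24, P27): P24 overlapped-by P27 ✓
(P24, P30): P24 overlapped-by P30 ✓
(P28, P23): P28 overlapped-by P23 ✓
(P28, P25): P28 overlapped-by P25 ✓
(P28, P27): P28 overlapped-by P27 ✓
(P28, P29): P28 overlapped-by P29 ✓
(P28, P30): P28 overlapped-by P30 ✓
(P29, P23): P29 overlapped-by P23 ✓
(P29, P25): P29 overlapped-by P25 ✓
(P29, P27): P29 overlapped-by P27 ✓
(P29, P30): P29 overlapped-by P30 ✓
(P30, P25): P30 overlapped-by P25 ✓
(P33, P26): P33 overlapped-by P26 ✓
(P33, P28): P33 overlapped-by P28 ✓
(P33, P29): P33 overlapped-by P29 ✓
Count: 20.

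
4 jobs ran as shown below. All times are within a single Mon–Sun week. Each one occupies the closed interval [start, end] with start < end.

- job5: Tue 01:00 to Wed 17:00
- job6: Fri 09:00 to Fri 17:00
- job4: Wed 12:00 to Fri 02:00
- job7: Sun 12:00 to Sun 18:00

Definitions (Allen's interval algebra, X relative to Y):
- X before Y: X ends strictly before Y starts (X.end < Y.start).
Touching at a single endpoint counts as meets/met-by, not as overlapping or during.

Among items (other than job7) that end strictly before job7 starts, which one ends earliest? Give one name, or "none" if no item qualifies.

Target job7 = [Sun 12:00, Sun 18:00].
job4 [Wed 12:00, Fri 02:00] → before → candidate.
job5 [Tue 01:00, Wed 17:00] → before → candidate.
job6 [Fri 09:00, Fri 17:00] → before → candidate.
Among candidates, earliest end is Wed 17:00 → job5.

job5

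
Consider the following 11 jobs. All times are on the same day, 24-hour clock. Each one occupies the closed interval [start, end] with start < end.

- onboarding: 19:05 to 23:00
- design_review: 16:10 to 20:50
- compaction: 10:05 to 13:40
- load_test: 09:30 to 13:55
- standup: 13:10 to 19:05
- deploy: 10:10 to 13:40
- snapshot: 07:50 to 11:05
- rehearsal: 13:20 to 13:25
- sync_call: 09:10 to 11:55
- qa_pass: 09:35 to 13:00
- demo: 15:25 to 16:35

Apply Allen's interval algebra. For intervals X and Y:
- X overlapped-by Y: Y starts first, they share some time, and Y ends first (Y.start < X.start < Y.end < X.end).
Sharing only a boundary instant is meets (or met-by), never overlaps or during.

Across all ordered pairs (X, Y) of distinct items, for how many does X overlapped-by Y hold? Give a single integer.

17

Checking all 110 ordered pairs for relation 'overlapped-by'; matching pairs in alphabetical order:
(compaction, qa_pass): compaction overlapped-by qa_pass ✓
(compaction, snapshot): compaction overlapped-by snapshot ✓
(compaction, sync_call): compaction overlapped-by sync_call ✓
(deploy, qa_pass): deploy overlapped-by qa_pass ✓
(deploy, snapshot): deploy overlapped-by snapshot ✓
(deploy, sync_call): deploy overlapped-by sync_call ✓
(design_review, demo): design_review overlapped-by demo ✓
(design_review, standup): design_review overlapped-by standup ✓
(load_test, snapshot): load_test overlapped-by snapshot ✓
(load_test, sync_call): load_test overlapped-by sync_call ✓
(onboarding, design_review): onboarding overlapped-by design_review ✓
(qa_pass, snapshot): qa_pass overlapped-by snapshot ✓
(qa_pass, sync_call): qa_pass overlapped-by sync_call ✓
(standup, compaction): standup overlapped-by compaction ✓
(standup, deploy): standup overlapped-by deploy ✓
(standup, load_test): standup overlapped-by load_test ✓
(sync_call, snapshot): sync_call overlapped-by snapshot ✓
Count: 17.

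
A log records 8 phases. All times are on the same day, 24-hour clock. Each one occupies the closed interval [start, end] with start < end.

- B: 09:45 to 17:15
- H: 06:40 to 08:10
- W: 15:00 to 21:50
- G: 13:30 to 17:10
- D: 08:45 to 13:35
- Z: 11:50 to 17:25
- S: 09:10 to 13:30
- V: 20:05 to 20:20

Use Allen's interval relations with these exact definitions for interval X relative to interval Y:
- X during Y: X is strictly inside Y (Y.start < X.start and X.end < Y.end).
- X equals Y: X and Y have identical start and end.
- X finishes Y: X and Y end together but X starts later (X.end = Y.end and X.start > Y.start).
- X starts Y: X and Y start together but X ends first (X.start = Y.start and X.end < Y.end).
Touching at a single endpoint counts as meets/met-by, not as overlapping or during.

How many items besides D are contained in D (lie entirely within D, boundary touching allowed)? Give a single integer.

1

Target D = [08:45, 13:35].
B [09:45, 17:15] → overlapped-by → no.
G [13:30, 17:10] → overlapped-by → no.
H [06:40, 08:10] → before → no.
S [09:10, 13:30] → during → counts.
V [20:05, 20:20] → after → no.
W [15:00, 21:50] → after → no.
Z [11:50, 17:25] → overlapped-by → no.
Total: 1.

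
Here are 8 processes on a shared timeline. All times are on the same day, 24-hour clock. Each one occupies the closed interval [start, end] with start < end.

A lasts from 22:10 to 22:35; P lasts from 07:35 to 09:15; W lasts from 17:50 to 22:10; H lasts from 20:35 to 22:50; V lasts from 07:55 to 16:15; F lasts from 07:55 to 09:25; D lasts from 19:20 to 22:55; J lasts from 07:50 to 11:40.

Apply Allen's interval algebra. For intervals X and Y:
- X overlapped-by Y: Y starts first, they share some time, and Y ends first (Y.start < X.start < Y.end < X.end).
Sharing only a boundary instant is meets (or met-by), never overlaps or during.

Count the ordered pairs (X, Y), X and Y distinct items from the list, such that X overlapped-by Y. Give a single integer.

6

Checking all 56 ordered pairs for relation 'overlapped-by'; matching pairs in alphabetical order:
(D, W): D overlapped-by W ✓
(F, P): F overlapped-by P ✓
(H, W): H overlapped-by W ✓
(J, P): J overlapped-by P ✓
(V, J): V overlapped-by J ✓
(V, P): V overlapped-by P ✓
Count: 6.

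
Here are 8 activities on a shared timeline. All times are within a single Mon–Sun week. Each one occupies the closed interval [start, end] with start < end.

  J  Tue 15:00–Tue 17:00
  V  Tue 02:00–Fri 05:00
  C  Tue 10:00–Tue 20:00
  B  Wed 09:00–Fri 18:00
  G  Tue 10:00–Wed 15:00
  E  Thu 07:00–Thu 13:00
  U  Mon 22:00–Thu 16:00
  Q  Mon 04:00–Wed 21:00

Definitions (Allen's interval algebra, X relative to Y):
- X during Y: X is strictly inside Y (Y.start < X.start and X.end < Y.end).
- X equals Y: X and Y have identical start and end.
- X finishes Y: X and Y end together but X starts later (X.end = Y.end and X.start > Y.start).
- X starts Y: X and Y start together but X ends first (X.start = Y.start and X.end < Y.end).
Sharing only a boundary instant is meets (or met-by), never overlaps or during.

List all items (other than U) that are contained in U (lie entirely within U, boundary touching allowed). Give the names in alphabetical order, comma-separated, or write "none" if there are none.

C, E, G, J

Target U = [Mon 22:00, Thu 16:00].
B [Wed 09:00, Fri 18:00] → overlapped-by → no.
C [Tue 10:00, Tue 20:00] → during → yes.
E [Thu 07:00, Thu 13:00] → during → yes.
G [Tue 10:00, Wed 15:00] → during → yes.
J [Tue 15:00, Tue 17:00] → during → yes.
Q [Mon 04:00, Wed 21:00] → overlaps → no.
V [Tue 02:00, Fri 05:00] → overlapped-by → no.
Result: C, E, G, J.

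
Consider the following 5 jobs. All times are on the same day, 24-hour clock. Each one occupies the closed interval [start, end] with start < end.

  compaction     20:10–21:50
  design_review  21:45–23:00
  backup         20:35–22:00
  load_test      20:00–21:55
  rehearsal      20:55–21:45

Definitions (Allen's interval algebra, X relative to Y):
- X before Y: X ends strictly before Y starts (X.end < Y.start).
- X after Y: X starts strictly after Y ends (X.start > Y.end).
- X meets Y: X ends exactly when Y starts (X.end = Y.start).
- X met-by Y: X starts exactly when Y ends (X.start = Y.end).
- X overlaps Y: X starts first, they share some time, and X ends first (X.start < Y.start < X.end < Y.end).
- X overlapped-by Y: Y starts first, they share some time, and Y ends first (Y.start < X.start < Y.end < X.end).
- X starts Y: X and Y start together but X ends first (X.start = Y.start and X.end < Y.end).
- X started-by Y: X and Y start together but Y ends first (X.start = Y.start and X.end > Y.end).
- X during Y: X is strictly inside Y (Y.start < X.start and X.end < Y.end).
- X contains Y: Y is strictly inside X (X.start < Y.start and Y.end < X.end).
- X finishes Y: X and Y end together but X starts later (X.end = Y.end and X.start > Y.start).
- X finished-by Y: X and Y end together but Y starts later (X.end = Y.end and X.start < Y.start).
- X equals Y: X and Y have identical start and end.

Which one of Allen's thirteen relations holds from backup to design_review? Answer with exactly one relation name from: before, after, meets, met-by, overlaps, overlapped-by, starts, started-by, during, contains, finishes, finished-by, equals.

overlaps

backup = [20:35, 22:00]; design_review = [21:45, 23:00].
Compare endpoints: backup.start < design_review.start, backup.start < design_review.end, backup.end > design_review.start, backup.end < design_review.end.
That pattern is 'overlaps'.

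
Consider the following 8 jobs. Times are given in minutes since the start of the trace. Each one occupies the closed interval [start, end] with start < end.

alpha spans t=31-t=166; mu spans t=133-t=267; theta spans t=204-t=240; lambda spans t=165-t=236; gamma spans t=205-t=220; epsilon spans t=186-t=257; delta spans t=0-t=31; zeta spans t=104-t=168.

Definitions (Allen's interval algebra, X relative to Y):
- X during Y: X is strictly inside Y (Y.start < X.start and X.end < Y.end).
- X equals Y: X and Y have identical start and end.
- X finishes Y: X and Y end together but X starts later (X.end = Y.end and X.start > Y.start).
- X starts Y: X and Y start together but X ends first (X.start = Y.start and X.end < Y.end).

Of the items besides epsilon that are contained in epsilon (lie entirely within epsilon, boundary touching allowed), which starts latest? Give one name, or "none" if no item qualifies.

gamma

Target epsilon = [t=186, t=257].
alpha [t=31, t=166] → before → excluded.
delta [t=0, t=31] → before → excluded.
gamma [t=205, t=220] → during → candidate.
lambda [t=165, t=236] → overlaps → excluded.
mu [t=133, t=267] → contains → excluded.
theta [t=204, t=240] → during → candidate.
zeta [t=104, t=168] → before → excluded.
Among candidates, latest start is t=205 → gamma.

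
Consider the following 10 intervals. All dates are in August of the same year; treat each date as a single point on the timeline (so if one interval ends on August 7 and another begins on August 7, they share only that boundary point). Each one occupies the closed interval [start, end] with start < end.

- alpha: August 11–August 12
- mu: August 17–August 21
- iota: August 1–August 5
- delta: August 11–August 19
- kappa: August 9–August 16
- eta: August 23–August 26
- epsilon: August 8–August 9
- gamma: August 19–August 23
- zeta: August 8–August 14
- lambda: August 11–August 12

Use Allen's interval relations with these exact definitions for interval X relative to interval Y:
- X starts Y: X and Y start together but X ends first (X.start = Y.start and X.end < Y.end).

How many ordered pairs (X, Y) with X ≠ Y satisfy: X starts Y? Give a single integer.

3

Checking all 90 ordered pairs for relation 'starts'; matching pairs in alphabetical order:
(alpha, delta): alpha starts delta ✓
(epsilon, zeta): epsilon starts zeta ✓
(lambda, delta): lambda starts delta ✓
Count: 3.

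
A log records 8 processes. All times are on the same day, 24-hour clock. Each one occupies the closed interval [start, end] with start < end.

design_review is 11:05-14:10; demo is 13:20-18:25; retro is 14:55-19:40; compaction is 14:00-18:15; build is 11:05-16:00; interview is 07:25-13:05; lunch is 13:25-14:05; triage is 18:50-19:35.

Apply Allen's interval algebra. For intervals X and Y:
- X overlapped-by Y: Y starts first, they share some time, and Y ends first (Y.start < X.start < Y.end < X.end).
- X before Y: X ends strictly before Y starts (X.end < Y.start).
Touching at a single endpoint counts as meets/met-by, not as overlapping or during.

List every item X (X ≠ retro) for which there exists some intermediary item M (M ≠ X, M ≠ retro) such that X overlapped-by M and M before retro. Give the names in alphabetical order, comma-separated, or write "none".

Target retro = [14:55, 19:40].
Intermediaries M with M before retro: design_review, interview, lunch.
Via design_review — items with X overlapped-by design_review: compaction, demo.
Via interview — items with X overlapped-by interview: build, design_review.
Via lunch — items with X overlapped-by lunch: compaction.
Union: build, compaction, demo, design_review.

build, compaction, demo, design_review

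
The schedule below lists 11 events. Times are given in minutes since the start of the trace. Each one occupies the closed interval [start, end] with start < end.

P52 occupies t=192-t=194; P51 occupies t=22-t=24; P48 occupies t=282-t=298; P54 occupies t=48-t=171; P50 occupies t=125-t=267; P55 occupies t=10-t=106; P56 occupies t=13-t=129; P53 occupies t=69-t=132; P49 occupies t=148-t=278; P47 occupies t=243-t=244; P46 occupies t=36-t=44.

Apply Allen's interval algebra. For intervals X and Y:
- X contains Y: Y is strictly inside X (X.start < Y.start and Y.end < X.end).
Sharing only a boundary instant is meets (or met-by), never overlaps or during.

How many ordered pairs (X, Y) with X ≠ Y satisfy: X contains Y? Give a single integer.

9

Checking all 110 ordered pairs for relation 'contains'; matching pairs in alphabetical order:
(P49, P47): P49 contains P47 ✓
(P49, P52): P49 contains P52 ✓
(P50, P47): P50 contains P47 ✓
(P50, P52): P50 contains P52 ✓
(P54, P53): P54 contains P53 ✓
(P55, P46): P55 contains P46 ✓
(P55, P51): P55 contains P51 ✓
(P56, P46): P56 contains P46 ✓
(P56, P51): P56 contains P51 ✓
Count: 9.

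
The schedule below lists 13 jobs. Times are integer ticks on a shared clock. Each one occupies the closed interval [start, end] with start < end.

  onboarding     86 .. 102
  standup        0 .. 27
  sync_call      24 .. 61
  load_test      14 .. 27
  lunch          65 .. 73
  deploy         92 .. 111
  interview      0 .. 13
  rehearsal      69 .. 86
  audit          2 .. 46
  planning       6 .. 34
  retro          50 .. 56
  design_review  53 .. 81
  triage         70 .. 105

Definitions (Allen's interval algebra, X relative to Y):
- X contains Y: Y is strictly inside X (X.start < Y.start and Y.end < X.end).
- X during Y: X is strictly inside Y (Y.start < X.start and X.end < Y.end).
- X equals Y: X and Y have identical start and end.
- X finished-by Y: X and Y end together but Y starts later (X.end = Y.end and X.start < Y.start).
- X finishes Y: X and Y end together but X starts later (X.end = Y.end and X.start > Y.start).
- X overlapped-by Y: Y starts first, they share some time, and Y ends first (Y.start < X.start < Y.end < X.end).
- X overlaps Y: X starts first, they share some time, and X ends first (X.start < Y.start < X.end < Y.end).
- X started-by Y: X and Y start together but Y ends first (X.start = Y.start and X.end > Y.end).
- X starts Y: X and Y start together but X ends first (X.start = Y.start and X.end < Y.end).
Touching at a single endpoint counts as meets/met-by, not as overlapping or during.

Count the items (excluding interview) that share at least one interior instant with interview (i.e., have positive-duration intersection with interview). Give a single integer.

Target interview = [0, 13].
audit [2, 46] → overlapped-by → counts.
deploy [92, 111] → after → no.
design_review [53, 81] → after → no.
load_test [14, 27] → after → no.
lunch [65, 73] → after → no.
onboarding [86, 102] → after → no.
planning [6, 34] → overlapped-by → counts.
rehearsal [69, 86] → after → no.
retro [50, 56] → after → no.
standup [0, 27] → started-by → counts.
sync_call [24, 61] → after → no.
triage [70, 105] → after → no.
Total: 3.

3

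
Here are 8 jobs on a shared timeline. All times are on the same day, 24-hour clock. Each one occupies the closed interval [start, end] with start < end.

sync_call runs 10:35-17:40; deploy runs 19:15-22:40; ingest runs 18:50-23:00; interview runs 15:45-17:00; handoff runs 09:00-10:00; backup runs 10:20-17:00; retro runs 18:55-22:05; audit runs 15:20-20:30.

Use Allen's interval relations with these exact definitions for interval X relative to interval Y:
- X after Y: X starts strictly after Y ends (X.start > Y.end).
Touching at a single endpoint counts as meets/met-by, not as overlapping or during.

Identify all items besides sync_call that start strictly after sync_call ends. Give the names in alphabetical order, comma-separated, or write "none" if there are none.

Target sync_call = [10:35, 17:40].
audit [15:20, 20:30] → overlapped-by → no.
backup [10:20, 17:00] → overlaps → no.
deploy [19:15, 22:40] → after → yes.
handoff [09:00, 10:00] → before → no.
ingest [18:50, 23:00] → after → yes.
interview [15:45, 17:00] → during → no.
retro [18:55, 22:05] → after → yes.
Result: deploy, ingest, retro.

deploy, ingest, retro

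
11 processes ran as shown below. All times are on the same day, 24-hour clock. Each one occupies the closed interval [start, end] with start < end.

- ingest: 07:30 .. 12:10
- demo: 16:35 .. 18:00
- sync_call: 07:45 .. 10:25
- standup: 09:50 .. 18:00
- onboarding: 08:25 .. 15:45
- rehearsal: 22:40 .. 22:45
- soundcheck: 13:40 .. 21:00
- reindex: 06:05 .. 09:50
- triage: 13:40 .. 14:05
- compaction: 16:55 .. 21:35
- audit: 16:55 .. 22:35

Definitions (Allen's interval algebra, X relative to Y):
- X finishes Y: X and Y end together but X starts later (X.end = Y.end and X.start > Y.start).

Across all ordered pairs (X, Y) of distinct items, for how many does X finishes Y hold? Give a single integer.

1

Checking all 110 ordered pairs for relation 'finishes'; matching pairs in alphabetical order:
(demo, standup): demo finishes standup ✓
Count: 1.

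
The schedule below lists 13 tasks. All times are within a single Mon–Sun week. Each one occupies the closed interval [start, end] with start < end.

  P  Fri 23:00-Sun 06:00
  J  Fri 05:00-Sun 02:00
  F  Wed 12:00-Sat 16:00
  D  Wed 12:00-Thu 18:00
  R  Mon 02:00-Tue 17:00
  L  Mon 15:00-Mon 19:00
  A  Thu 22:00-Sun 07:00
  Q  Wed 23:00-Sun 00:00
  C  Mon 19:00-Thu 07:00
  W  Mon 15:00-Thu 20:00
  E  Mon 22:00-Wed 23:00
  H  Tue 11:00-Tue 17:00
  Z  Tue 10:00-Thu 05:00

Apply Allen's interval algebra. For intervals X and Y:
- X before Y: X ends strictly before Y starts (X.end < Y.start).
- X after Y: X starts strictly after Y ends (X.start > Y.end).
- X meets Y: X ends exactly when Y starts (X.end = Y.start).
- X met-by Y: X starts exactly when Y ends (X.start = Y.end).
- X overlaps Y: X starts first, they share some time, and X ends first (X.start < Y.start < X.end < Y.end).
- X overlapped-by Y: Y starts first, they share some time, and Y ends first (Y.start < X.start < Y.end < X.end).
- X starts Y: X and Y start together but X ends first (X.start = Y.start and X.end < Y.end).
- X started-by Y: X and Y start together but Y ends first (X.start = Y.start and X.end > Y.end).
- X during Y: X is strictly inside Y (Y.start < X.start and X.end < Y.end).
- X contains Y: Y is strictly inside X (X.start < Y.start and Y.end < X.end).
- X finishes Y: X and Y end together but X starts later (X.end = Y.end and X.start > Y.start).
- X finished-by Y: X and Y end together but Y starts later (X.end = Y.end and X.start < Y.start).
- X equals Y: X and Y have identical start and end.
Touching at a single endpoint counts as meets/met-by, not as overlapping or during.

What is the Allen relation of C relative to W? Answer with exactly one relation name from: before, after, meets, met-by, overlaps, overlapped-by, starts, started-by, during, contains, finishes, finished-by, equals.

C = [Mon 19:00, Thu 07:00]; W = [Mon 15:00, Thu 20:00].
Compare endpoints: C.start > W.start, C.start < W.end, C.end > W.start, C.end < W.end.
That pattern is 'during'.

during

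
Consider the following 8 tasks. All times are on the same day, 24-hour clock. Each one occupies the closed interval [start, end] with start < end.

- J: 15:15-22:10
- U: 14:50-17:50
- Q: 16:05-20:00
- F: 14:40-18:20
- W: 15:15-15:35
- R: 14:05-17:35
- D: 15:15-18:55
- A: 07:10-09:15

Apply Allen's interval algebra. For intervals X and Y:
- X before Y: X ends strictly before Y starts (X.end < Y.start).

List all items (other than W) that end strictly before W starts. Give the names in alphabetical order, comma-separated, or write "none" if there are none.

A

Target W = [15:15, 15:35].
A [07:10, 09:15] → before → yes.
D [15:15, 18:55] → started-by → no.
F [14:40, 18:20] → contains → no.
J [15:15, 22:10] → started-by → no.
Q [16:05, 20:00] → after → no.
R [14:05, 17:35] → contains → no.
U [14:50, 17:50] → contains → no.
Result: A.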